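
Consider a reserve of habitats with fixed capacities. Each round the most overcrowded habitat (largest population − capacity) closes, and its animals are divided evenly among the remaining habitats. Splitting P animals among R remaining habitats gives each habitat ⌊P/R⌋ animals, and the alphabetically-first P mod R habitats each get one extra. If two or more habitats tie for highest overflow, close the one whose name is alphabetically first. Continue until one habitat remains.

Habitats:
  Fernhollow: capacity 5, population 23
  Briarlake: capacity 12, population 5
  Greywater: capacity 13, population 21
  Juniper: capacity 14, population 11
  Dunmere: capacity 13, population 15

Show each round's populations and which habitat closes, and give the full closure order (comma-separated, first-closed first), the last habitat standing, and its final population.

Closure order: Fernhollow, Greywater, Dunmere, Juniper
Last habitat: Briarlake with 75 animals

Round 1: Briarlake=5 Dunmere=15 Fernhollow=23 Greywater=21 Juniper=11 → close Fernhollow (overflow 18)
  23÷4 = 5 each, +1 to first 3
Round 2: Briarlake=11 Dunmere=21 Greywater=27 Juniper=16 → close Greywater (overflow 14)
  27÷3 = 9 each, +1 to first 0
Round 3: Briarlake=20 Dunmere=30 Juniper=25 → close Dunmere (overflow 17)
  30÷2 = 15 each, +1 to first 0
Round 4: Briarlake=35 Juniper=40 → close Juniper (overflow 26)
  40÷1 = 40 each, +1 to first 0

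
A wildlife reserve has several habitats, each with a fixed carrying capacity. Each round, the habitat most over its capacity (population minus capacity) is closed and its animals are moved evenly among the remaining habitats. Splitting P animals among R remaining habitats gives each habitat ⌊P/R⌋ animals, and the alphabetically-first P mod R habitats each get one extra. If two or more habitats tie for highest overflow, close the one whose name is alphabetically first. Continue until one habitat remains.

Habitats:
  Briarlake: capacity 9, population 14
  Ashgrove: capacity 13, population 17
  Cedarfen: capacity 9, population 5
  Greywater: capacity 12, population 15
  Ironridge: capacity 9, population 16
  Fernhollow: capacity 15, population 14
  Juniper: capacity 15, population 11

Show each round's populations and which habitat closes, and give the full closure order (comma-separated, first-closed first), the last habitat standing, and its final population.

Closure order: Ironridge, Briarlake, Ashgrove, Greywater, Fernhollow, Cedarfen
Last habitat: Juniper with 92 animals

Round 1: Ashgrove=17 Briarlake=14 Cedarfen=5 Fernhollow=14 Greywater=15 Ironridge=16 Juniper=11 → close Ironridge (overflow 7)
  16÷6 = 2 each, +1 to first 4
Round 2: Ashgrove=20 Briarlake=17 Cedarfen=8 Fernhollow=17 Greywater=17 Juniper=13 → close Briarlake (overflow 8)
  17÷5 = 3 each, +1 to first 2
Round 3: Ashgrove=24 Cedarfen=12 Fernhollow=20 Greywater=20 Juniper=16 → close Ashgrove (overflow 11)
  24÷4 = 6 each, +1 to first 0
Round 4: Cedarfen=18 Fernhollow=26 Greywater=26 Juniper=22 → close Greywater (overflow 14)
  26÷3 = 8 each, +1 to first 2
Round 5: Cedarfen=27 Fernhollow=35 Juniper=30 → close Fernhollow (overflow 20)
  35÷2 = 17 each, +1 to first 1
Round 6: Cedarfen=45 Juniper=47 → close Cedarfen (overflow 36)
  45÷1 = 45 each, +1 to first 0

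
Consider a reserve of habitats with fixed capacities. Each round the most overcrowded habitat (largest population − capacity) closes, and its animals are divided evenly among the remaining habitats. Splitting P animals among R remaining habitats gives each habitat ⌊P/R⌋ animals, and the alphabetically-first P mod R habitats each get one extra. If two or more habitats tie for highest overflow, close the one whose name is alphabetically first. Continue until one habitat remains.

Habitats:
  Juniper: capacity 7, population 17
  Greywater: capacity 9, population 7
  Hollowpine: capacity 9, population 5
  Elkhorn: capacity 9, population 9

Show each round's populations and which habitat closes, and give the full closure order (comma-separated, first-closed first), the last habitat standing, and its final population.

Closure order: Juniper, Elkhorn, Greywater
Last habitat: Hollowpine with 38 animals

Round 1: Elkhorn=9 Greywater=7 Hollowpine=5 Juniper=17 → close Juniper (overflow 10)
  17÷3 = 5 each, +1 to first 2
Round 2: Elkhorn=15 Greywater=13 Hollowpine=10 → close Elkhorn (overflow 6)
  15÷2 = 7 each, +1 to first 1
Round 3: Greywater=21 Hollowpine=17 → close Greywater (overflow 12)
  21÷1 = 21 each, +1 to first 0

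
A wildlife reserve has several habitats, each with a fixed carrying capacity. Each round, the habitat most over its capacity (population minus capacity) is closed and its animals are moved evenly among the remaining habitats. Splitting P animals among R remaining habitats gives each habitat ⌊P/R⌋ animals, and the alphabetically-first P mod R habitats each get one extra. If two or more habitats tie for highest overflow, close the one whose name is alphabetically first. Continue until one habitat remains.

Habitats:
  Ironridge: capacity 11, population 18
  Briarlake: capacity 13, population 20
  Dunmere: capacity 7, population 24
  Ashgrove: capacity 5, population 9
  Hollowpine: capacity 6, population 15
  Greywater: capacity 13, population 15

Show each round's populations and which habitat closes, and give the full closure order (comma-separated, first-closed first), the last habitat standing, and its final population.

Closure order: Dunmere, Hollowpine, Briarlake, Ironridge, Ashgrove
Last habitat: Greywater with 101 animals

Round 1: Ashgrove=9 Briarlake=20 Dunmere=24 Greywater=15 Hollowpine=15 Ironridge=18 → close Dunmere (overflow 17)
  24÷5 = 4 each, +1 to first 4
Round 2: Ashgrove=14 Briarlake=25 Greywater=20 Hollowpine=20 Ironridge=22 → close Hollowpine (overflow 14)
  20÷4 = 5 each, +1 to first 0
Round 3: Ashgrove=19 Briarlake=30 Greywater=25 Ironridge=27 → close Briarlake (overflow 17)
  30÷3 = 10 each, +1 to first 0
Round 4: Ashgrove=29 Greywater=35 Ironridge=37 → close Ironridge (overflow 26)
  37÷2 = 18 each, +1 to first 1
Round 5: Ashgrove=48 Greywater=53 → close Ashgrove (overflow 43)
  48÷1 = 48 each, +1 to first 0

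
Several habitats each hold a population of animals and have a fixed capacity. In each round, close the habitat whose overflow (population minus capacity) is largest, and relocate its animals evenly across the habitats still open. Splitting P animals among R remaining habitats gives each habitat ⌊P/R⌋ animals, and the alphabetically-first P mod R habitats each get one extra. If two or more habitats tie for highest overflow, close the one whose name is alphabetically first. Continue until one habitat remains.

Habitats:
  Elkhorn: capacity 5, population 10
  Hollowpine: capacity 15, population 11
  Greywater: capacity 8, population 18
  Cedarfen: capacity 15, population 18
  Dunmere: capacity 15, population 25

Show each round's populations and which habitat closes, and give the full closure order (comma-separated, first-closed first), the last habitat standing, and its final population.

Round 1: Cedarfen=18 Dunmere=25 Elkhorn=10 Greywater=18 Hollowpine=11 → close Dunmere (overflow 10)
  25÷4 = 6 each, +1 to first 1
Round 2: Cedarfen=25 Elkhorn=16 Greywater=24 Hollowpine=17 → close Greywater (overflow 16)
  24÷3 = 8 each, +1 to first 0
Round 3: Cedarfen=33 Elkhorn=24 Hollowpine=25 → close Elkhorn (overflow 19)
  24÷2 = 12 each, +1 to first 0
Round 4: Cedarfen=45 Hollowpine=37 → close Cedarfen (overflow 30)
  45÷1 = 45 each, +1 to first 0

Closure order: Dunmere, Greywater, Elkhorn, Cedarfen
Last habitat: Hollowpine with 82 animals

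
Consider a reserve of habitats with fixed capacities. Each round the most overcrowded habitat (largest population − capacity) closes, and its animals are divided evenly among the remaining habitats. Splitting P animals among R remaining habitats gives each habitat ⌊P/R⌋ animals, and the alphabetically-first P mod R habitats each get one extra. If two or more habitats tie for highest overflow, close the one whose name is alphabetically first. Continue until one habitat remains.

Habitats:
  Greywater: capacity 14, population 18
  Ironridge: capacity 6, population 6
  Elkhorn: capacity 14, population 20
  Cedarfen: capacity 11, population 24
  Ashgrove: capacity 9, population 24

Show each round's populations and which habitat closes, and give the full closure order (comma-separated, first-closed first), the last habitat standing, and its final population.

Closure order: Ashgrove, Cedarfen, Elkhorn, Greywater
Last habitat: Ironridge with 92 animals

Round 1: Ashgrove=24 Cedarfen=24 Elkhorn=20 Greywater=18 Ironridge=6 → close Ashgrove (overflow 15)
  24÷4 = 6 each, +1 to first 0
Round 2: Cedarfen=30 Elkhorn=26 Greywater=24 Ironridge=12 → close Cedarfen (overflow 19)
  30÷3 = 10 each, +1 to first 0
Round 3: Elkhorn=36 Greywater=34 Ironridge=22 → close Elkhorn (overflow 22)
  36÷2 = 18 each, +1 to first 0
Round 4: Greywater=52 Ironridge=40 → close Greywater (overflow 38)
  52÷1 = 52 each, +1 to first 0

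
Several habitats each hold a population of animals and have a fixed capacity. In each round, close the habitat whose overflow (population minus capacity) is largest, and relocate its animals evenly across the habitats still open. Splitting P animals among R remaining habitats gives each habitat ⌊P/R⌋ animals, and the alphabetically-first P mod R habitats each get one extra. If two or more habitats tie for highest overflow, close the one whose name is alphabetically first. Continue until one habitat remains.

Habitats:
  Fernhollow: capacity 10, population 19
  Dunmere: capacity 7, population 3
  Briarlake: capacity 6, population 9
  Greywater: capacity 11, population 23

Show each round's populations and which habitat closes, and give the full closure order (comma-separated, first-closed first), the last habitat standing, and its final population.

Round 1: Briarlake=9 Dunmere=3 Fernhollow=19 Greywater=23 → close Greywater (overflow 12)
  23÷3 = 7 each, +1 to first 2
Round 2: Briarlake=17 Dunmere=11 Fernhollow=26 → close Fernhollow (overflow 16)
  26÷2 = 13 each, +1 to first 0
Round 3: Briarlake=30 Dunmere=24 → close Briarlake (overflow 24)
  30÷1 = 30 each, +1 to first 0

Closure order: Greywater, Fernhollow, Briarlake
Last habitat: Dunmere with 54 animals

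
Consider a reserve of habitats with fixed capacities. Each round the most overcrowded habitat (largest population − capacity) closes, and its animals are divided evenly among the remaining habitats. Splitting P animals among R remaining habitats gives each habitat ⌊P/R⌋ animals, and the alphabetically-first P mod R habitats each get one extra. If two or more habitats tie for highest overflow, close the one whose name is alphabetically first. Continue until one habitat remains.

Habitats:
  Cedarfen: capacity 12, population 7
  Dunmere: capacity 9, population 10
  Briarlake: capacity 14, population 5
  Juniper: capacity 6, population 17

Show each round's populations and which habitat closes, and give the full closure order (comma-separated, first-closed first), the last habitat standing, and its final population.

Round 1: Briarlake=5 Cedarfen=7 Dunmere=10 Juniper=17 → close Juniper (overflow 11)
  17÷3 = 5 each, +1 to first 2
Round 2: Briarlake=11 Cedarfen=13 Dunmere=15 → close Dunmere (overflow 6)
  15÷2 = 7 each, +1 to first 1
Round 3: Briarlake=19 Cedarfen=20 → close Cedarfen (overflow 8)
  20÷1 = 20 each, +1 to first 0

Closure order: Juniper, Dunmere, Cedarfen
Last habitat: Briarlake with 39 animals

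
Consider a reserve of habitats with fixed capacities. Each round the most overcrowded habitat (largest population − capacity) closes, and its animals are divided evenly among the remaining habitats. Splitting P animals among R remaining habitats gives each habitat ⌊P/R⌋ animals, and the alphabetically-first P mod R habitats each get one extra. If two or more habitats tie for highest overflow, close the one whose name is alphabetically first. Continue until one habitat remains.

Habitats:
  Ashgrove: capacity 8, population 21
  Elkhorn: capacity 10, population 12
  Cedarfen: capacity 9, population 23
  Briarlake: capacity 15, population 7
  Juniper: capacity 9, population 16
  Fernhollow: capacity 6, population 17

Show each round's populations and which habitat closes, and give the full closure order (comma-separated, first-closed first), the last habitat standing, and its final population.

Closure order: Cedarfen, Ashgrove, Fernhollow, Juniper, Elkhorn
Last habitat: Briarlake with 96 animals

Round 1: Ashgrove=21 Briarlake=7 Cedarfen=23 Elkhorn=12 Fernhollow=17 Juniper=16 → close Cedarfen (overflow 14)
  23÷5 = 4 each, +1 to first 3
Round 2: Ashgrove=26 Briarlake=12 Elkhorn=17 Fernhollow=21 Juniper=20 → close Ashgrove (overflow 18)
  26÷4 = 6 each, +1 to first 2
Round 3: Briarlake=19 Elkhorn=24 Fernhollow=27 Juniper=26 → close Fernhollow (overflow 21)
  27÷3 = 9 each, +1 to first 0
Round 4: Briarlake=28 Elkhorn=33 Juniper=35 → close Juniper (overflow 26)
  35÷2 = 17 each, +1 to first 1
Round 5: Briarlake=46 Elkhorn=50 → close Elkhorn (overflow 40)
  50÷1 = 50 each, +1 to first 0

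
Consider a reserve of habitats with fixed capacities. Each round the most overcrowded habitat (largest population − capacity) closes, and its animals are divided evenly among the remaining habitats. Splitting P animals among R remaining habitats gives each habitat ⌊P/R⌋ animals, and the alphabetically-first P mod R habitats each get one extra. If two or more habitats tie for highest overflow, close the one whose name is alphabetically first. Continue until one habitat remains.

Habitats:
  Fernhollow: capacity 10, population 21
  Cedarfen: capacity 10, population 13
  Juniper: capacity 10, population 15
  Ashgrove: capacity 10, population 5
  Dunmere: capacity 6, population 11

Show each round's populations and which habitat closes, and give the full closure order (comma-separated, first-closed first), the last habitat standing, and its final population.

Closure order: Fernhollow, Dunmere, Juniper, Cedarfen
Last habitat: Ashgrove with 65 animals

Round 1: Ashgrove=5 Cedarfen=13 Dunmere=11 Fernhollow=21 Juniper=15 → close Fernhollow (overflow 11)
  21÷4 = 5 each, +1 to first 1
Round 2: Ashgrove=11 Cedarfen=18 Dunmere=16 Juniper=20 → close Dunmere (overflow 10)
  16÷3 = 5 each, +1 to first 1
Round 3: Ashgrove=17 Cedarfen=23 Juniper=25 → close Juniper (overflow 15)
  25÷2 = 12 each, +1 to first 1
Round 4: Ashgrove=30 Cedarfen=35 → close Cedarfen (overflow 25)
  35÷1 = 35 each, +1 to first 0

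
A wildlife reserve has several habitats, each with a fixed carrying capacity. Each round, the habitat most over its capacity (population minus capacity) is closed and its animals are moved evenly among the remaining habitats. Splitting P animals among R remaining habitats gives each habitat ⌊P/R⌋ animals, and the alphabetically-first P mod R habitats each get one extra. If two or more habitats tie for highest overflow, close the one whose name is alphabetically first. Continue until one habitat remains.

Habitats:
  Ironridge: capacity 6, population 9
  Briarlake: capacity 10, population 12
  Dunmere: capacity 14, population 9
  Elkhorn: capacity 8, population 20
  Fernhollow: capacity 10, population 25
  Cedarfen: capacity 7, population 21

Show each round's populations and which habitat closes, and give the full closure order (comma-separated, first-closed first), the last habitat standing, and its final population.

Round 1: Briarlake=12 Cedarfen=21 Dunmere=9 Elkhorn=20 Fernhollow=25 Ironridge=9 → close Fernhollow (overflow 15)
  25÷5 = 5 each, +1 to first 0
Round 2: Briarlake=17 Cedarfen=26 Dunmere=14 Elkhorn=25 Ironridge=14 → close Cedarfen (overflow 19)
  26÷4 = 6 each, +1 to first 2
Round 3: Briarlake=24 Dunmere=21 Elkhorn=31 Ironridge=20 → close Elkhorn (overflow 23)
  31÷3 = 10 each, +1 to first 1
Round 4: Briarlake=35 Dunmere=31 Ironridge=30 → close Briarlake (overflow 25)
  35÷2 = 17 each, +1 to first 1
Round 5: Dunmere=49 Ironridge=47 → close Ironridge (overflow 41)
  47÷1 = 47 each, +1 to first 0

Closure order: Fernhollow, Cedarfen, Elkhorn, Briarlake, Ironridge
Last habitat: Dunmere with 96 animals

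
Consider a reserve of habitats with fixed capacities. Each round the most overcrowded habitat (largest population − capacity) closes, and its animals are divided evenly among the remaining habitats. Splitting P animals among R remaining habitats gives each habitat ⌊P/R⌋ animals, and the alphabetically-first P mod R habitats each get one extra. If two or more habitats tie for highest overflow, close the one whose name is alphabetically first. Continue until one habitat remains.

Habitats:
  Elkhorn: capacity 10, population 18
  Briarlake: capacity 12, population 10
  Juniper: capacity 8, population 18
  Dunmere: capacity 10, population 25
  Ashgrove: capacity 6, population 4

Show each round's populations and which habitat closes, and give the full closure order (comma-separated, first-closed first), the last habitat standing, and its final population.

Closure order: Dunmere, Juniper, Elkhorn, Ashgrove
Last habitat: Briarlake with 75 animals

Round 1: Ashgrove=4 Briarlake=10 Dunmere=25 Elkhorn=18 Juniper=18 → close Dunmere (overflow 15)
  25÷4 = 6 each, +1 to first 1
Round 2: Ashgrove=11 Briarlake=16 Elkhorn=24 Juniper=24 → close Juniper (overflow 16)
  24÷3 = 8 each, +1 to first 0
Round 3: Ashgrove=19 Briarlake=24 Elkhorn=32 → close Elkhorn (overflow 22)
  32÷2 = 16 each, +1 to first 0
Round 4: Ashgrove=35 Briarlake=40 → close Ashgrove (overflow 29)
  35÷1 = 35 each, +1 to first 0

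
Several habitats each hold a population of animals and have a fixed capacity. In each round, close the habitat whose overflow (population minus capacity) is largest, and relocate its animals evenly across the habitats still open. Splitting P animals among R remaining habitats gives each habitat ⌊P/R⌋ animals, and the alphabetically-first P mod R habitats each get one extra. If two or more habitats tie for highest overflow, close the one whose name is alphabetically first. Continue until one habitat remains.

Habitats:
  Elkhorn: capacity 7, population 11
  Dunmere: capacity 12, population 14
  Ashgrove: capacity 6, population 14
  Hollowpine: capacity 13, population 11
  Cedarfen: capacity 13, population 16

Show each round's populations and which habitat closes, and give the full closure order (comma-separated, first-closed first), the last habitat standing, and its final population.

Closure order: Ashgrove, Cedarfen, Elkhorn, Dunmere
Last habitat: Hollowpine with 66 animals

Round 1: Ashgrove=14 Cedarfen=16 Dunmere=14 Elkhorn=11 Hollowpine=11 → close Ashgrove (overflow 8)
  14÷4 = 3 each, +1 to first 2
Round 2: Cedarfen=20 Dunmere=18 Elkhorn=14 Hollowpine=14 → close Cedarfen (overflow 7)
  20÷3 = 6 each, +1 to first 2
Round 3: Dunmere=25 Elkhorn=21 Hollowpine=20 → close Elkhorn (overflow 14)
  21÷2 = 10 each, +1 to first 1
Round 4: Dunmere=36 Hollowpine=30 → close Dunmere (overflow 24)
  36÷1 = 36 each, +1 to first 0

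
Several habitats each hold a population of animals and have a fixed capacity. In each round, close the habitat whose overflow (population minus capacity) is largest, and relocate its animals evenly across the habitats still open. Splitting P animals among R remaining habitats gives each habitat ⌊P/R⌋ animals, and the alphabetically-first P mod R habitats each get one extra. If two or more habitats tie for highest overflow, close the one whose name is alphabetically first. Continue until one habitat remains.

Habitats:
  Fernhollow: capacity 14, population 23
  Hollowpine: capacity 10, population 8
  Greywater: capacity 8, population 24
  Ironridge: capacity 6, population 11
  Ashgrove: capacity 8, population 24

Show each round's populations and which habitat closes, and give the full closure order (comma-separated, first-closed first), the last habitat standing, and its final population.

Round 1: Ashgrove=24 Fernhollow=23 Greywater=24 Hollowpine=8 Ironridge=11 → close Ashgrove (overflow 16)
  24÷4 = 6 each, +1 to first 0
Round 2: Fernhollow=29 Greywater=30 Hollowpine=14 Ironridge=17 → close Greywater (overflow 22)
  30÷3 = 10 each, +1 to first 0
Round 3: Fernhollow=39 Hollowpine=24 Ironridge=27 → close Fernhollow (overflow 25)
  39÷2 = 19 each, +1 to first 1
Round 4: Hollowpine=44 Ironridge=46 → close Ironridge (overflow 40)
  46÷1 = 46 each, +1 to first 0

Closure order: Ashgrove, Greywater, Fernhollow, Ironridge
Last habitat: Hollowpine with 90 animals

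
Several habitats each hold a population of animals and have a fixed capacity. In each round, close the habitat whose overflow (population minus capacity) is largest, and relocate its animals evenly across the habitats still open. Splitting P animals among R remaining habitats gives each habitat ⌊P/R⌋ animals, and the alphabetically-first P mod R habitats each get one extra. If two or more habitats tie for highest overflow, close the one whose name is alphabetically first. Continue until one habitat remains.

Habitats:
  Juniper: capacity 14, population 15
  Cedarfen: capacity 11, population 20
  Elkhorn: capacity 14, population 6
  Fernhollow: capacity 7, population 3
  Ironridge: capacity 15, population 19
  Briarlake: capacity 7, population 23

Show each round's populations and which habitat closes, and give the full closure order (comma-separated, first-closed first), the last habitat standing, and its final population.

Round 1: Briarlake=23 Cedarfen=20 Elkhorn=6 Fernhollow=3 Ironridge=19 Juniper=15 → close Briarlake (overflow 16)
  23÷5 = 4 each, +1 to first 3
Round 2: Cedarfen=25 Elkhorn=11 Fernhollow=8 Ironridge=23 Juniper=19 → close Cedarfen (overflow 14)
  25÷4 = 6 each, +1 to first 1
Round 3: Elkhorn=18 Fernhollow=14 Ironridge=29 Juniper=25 → close Ironridge (overflow 14)
  29÷3 = 9 each, +1 to first 2
Round 4: Elkhorn=28 Fernhollow=24 Juniper=34 → close Juniper (overflow 20)
  34÷2 = 17 each, +1 to first 0
Round 5: Elkhorn=45 Fernhollow=41 → close Fernhollow (overflow 34)
  41÷1 = 41 each, +1 to first 0

Closure order: Briarlake, Cedarfen, Ironridge, Juniper, Fernhollow
Last habitat: Elkhorn with 86 animals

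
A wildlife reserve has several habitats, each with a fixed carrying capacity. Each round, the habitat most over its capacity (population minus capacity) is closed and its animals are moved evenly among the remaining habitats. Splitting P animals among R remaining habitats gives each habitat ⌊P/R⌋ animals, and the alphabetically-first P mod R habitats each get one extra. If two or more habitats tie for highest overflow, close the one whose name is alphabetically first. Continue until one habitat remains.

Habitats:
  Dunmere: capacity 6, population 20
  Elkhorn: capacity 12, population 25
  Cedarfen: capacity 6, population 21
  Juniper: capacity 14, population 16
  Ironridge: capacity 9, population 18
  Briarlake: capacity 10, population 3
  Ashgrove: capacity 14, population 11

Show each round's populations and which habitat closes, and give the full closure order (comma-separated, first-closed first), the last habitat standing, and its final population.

Round 1: Ashgrove=11 Briarlake=3 Cedarfen=21 Dunmere=20 Elkhorn=25 Ironridge=18 Juniper=16 → close Cedarfen (overflow 15)
  21÷6 = 3 each, +1 to first 3
Round 2: Ashgrove=15 Briarlake=7 Dunmere=24 Elkhorn=28 Ironridge=21 Juniper=19 → close Dunmere (overflow 18)
  24÷5 = 4 each, +1 to first 4
Round 3: Ashgrove=20 Briarlake=12 Elkhorn=33 Ironridge=26 Juniper=23 → close Elkhorn (overflow 21)
  33÷4 = 8 each, +1 to first 1
Round 4: Ashgrove=29 Briarlake=20 Ironridge=34 Juniper=31 → close Ironridge (overflow 25)
  34÷3 = 11 each, +1 to first 1
Round 5: Ashgrove=41 Briarlake=31 Juniper=42 → close Juniper (overflow 28)
  42÷2 = 21 each, +1 to first 0
Round 6: Ashgrove=62 Briarlake=52 → close Ashgrove (overflow 48)
  62÷1 = 62 each, +1 to first 0

Closure order: Cedarfen, Dunmere, Elkhorn, Ironridge, Juniper, Ashgrove
Last habitat: Briarlake with 114 animals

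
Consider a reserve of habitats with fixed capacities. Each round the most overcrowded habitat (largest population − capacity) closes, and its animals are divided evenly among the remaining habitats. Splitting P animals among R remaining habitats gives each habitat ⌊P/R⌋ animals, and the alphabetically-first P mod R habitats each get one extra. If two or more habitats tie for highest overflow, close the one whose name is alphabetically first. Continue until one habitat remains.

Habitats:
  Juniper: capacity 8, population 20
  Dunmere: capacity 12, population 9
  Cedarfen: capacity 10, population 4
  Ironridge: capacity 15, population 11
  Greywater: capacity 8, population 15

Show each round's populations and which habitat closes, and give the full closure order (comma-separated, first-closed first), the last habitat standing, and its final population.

Round 1: Cedarfen=4 Dunmere=9 Greywater=15 Ironridge=11 Juniper=20 → close Juniper (overflow 12)
  20÷4 = 5 each, +1 to first 0
Round 2: Cedarfen=9 Dunmere=14 Greywater=20 Ironridge=16 → close Greywater (overflow 12)
  20÷3 = 6 each, +1 to first 2
Round 3: Cedarfen=16 Dunmere=21 Ironridge=22 → close Dunmere (overflow 9)
  21÷2 = 10 each, +1 to first 1
Round 4: Cedarfen=27 Ironridge=32 → close Cedarfen (overflow 17)
  27÷1 = 27 each, +1 to first 0

Closure order: Juniper, Greywater, Dunmere, Cedarfen
Last habitat: Ironridge with 59 animals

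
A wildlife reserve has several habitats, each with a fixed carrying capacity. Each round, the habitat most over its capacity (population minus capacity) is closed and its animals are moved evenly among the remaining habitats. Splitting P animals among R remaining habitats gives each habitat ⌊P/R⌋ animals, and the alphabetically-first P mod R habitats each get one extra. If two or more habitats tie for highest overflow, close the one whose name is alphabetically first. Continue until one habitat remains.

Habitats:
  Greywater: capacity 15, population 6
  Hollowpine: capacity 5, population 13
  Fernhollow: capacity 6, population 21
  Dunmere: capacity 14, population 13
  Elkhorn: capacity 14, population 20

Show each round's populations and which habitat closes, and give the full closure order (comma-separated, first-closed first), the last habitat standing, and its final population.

Closure order: Fernhollow, Hollowpine, Elkhorn, Dunmere
Last habitat: Greywater with 73 animals

Round 1: Dunmere=13 Elkhorn=20 Fernhollow=21 Greywater=6 Hollowpine=13 → close Fernhollow (overflow 15)
  21÷4 = 5 each, +1 to first 1
Round 2: Dunmere=19 Elkhorn=25 Greywater=11 Hollowpine=18 → close Hollowpine (overflow 13)
  18÷3 = 6 each, +1 to first 0
Round 3: Dunmere=25 Elkhorn=31 Greywater=17 → close Elkhorn (overflow 17)
  31÷2 = 15 each, +1 to first 1
Round 4: Dunmere=41 Greywater=32 → close Dunmere (overflow 27)
  41÷1 = 41 each, +1 to first 0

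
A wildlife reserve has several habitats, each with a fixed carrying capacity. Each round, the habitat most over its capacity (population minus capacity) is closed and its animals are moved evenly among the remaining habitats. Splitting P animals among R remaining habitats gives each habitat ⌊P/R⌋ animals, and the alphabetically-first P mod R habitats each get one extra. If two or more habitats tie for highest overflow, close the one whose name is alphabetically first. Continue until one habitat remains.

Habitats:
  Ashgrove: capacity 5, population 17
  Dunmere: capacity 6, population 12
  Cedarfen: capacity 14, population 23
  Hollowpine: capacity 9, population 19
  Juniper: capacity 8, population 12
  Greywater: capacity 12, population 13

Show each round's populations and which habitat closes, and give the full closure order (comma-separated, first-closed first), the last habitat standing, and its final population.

Closure order: Ashgrove, Cedarfen, Hollowpine, Dunmere, Greywater
Last habitat: Juniper with 96 animals

Round 1: Ashgrove=17 Cedarfen=23 Dunmere=12 Greywater=13 Hollowpine=19 Juniper=12 → close Ashgrove (overflow 12)
  17÷5 = 3 each, +1 to first 2
Round 2: Cedarfen=27 Dunmere=16 Greywater=16 Hollowpine=22 Juniper=15 → close Cedarfen (overflow 13)
  27÷4 = 6 each, +1 to first 3
Round 3: Dunmere=23 Greywater=23 Hollowpine=29 Juniper=21 → close Hollowpine (overflow 20)
  29÷3 = 9 each, +1 to first 2
Round 4: Dunmere=33 Greywater=33 Juniper=30 → close Dunmere (overflow 27)
  33÷2 = 16 each, +1 to first 1
Round 5: Greywater=50 Juniper=46 → close Greywater (overflow 38)
  50÷1 = 50 each, +1 to first 0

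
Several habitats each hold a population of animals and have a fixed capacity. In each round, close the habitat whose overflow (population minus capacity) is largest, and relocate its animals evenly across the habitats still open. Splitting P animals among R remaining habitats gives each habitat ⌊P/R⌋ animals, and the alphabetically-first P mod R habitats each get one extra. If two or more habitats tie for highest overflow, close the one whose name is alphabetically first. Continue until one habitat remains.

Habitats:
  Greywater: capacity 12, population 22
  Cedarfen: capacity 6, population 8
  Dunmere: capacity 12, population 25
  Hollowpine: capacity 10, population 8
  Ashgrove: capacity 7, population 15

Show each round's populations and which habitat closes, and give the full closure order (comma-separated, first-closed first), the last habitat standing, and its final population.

Closure order: Dunmere, Greywater, Ashgrove, Cedarfen
Last habitat: Hollowpine with 78 animals

Round 1: Ashgrove=15 Cedarfen=8 Dunmere=25 Greywater=22 Hollowpine=8 → close Dunmere (overflow 13)
  25÷4 = 6 each, +1 to first 1
Round 2: Ashgrove=22 Cedarfen=14 Greywater=28 Hollowpine=14 → close Greywater (overflow 16)
  28÷3 = 9 each, +1 to first 1
Round 3: Ashgrove=32 Cedarfen=23 Hollowpine=23 → close Ashgrove (overflow 25)
  32÷2 = 16 each, +1 to first 0
Round 4: Cedarfen=39 Hollowpine=39 → close Cedarfen (overflow 33)
  39÷1 = 39 each, +1 to first 0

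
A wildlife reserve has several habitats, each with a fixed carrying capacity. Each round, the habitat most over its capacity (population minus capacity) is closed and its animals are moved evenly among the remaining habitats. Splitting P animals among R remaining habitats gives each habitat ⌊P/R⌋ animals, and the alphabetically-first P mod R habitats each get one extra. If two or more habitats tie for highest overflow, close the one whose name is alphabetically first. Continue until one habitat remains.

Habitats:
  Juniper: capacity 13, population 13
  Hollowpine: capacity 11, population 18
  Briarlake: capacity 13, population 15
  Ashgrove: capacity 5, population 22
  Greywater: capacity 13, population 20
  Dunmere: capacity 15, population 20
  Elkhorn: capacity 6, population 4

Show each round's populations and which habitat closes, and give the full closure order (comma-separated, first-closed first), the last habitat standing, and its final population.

Closure order: Ashgrove, Greywater, Hollowpine, Dunmere, Briarlake, Elkhorn
Last habitat: Juniper with 112 animals

Round 1: Ashgrove=22 Briarlake=15 Dunmere=20 Elkhorn=4 Greywater=20 Hollowpine=18 Juniper=13 → close Ashgrove (overflow 17)
  22÷6 = 3 each, +1 to first 4
Round 2: Briarlake=19 Dunmere=24 Elkhorn=8 Greywater=24 Hollowpine=21 Juniper=16 → close Greywater (overflow 11)
  24÷5 = 4 each, +1 to first 4
Round 3: Briarlake=24 Dunmere=29 Elkhorn=13 Hollowpine=26 Juniper=20 → close Hollowpine (overflow 15)
  26÷4 = 6 each, +1 to first 2
Round 4: Briarlake=31 Dunmere=36 Elkhorn=19 Juniper=26 → close Dunmere (overflow 21)
  36÷3 = 12 each, +1 to first 0
Round 5: Briarlake=43 Elkhorn=31 Juniper=38 → close Briarlake (overflow 30)
  43÷2 = 21 each, +1 to first 1
Round 6: Elkhorn=53 Juniper=59 → close Elkhorn (overflow 47)
  53÷1 = 53 each, +1 to first 0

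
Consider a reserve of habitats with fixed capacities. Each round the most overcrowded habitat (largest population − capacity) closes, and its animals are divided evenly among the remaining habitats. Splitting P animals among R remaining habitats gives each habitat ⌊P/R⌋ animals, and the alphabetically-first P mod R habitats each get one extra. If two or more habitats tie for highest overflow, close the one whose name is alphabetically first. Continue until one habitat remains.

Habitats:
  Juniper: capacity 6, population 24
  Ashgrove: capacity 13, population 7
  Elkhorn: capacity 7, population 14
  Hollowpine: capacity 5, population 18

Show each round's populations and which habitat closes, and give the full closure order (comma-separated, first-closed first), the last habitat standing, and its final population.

Round 1: Ashgrove=7 Elkhorn=14 Hollowpine=18 Juniper=24 → close Juniper (overflow 18)
  24÷3 = 8 each, +1 to first 0
Round 2: Ashgrove=15 Elkhorn=22 Hollowpine=26 → close Hollowpine (overflow 21)
  26÷2 = 13 each, +1 to first 0
Round 3: Ashgrove=28 Elkhorn=35 → close Elkhorn (overflow 28)
  35÷1 = 35 each, +1 to first 0

Closure order: Juniper, Hollowpine, Elkhorn
Last habitat: Ashgrove with 63 animals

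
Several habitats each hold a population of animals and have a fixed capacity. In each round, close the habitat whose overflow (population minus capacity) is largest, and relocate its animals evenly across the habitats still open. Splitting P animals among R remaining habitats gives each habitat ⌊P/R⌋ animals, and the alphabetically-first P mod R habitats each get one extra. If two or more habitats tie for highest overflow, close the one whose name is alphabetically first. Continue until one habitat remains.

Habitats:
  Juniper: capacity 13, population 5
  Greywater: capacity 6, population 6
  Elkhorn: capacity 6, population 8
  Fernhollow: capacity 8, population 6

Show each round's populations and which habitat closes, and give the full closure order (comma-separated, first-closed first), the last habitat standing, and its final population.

Closure order: Elkhorn, Greywater, Fernhollow
Last habitat: Juniper with 25 animals

Round 1: Elkhorn=8 Fernhollow=6 Greywater=6 Juniper=5 → close Elkhorn (overflow 2)
  8÷3 = 2 each, +1 to first 2
Round 2: Fernhollow=9 Greywater=9 Juniper=7 → close Greywater (overflow 3)
  9÷2 = 4 each, +1 to first 1
Round 3: Fernhollow=14 Juniper=11 → close Fernhollow (overflow 6)
  14÷1 = 14 each, +1 to first 0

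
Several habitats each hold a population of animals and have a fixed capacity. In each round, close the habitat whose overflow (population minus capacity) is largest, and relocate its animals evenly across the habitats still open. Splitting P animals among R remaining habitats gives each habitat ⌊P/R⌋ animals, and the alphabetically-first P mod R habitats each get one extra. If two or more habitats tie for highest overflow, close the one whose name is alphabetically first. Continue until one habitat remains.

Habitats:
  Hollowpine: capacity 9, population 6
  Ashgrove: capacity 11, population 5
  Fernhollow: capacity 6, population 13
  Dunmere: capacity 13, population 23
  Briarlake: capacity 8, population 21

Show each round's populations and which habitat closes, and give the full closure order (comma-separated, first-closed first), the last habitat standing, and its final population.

Closure order: Briarlake, Dunmere, Fernhollow, Ashgrove
Last habitat: Hollowpine with 68 animals

Round 1: Ashgrove=5 Briarlake=21 Dunmere=23 Fernhollow=13 Hollowpine=6 → close Briarlake (overflow 13)
  21÷4 = 5 each, +1 to first 1
Round 2: Ashgrove=11 Dunmere=28 Fernhollow=18 Hollowpine=11 → close Dunmere (overflow 15)
  28÷3 = 9 each, +1 to first 1
Round 3: Ashgrove=21 Fernhollow=27 Hollowpine=20 → close Fernhollow (overflow 21)
  27÷2 = 13 each, +1 to first 1
Round 4: Ashgrove=35 Hollowpine=33 → close Ashgrove (overflow 24)
  35÷1 = 35 each, +1 to first 0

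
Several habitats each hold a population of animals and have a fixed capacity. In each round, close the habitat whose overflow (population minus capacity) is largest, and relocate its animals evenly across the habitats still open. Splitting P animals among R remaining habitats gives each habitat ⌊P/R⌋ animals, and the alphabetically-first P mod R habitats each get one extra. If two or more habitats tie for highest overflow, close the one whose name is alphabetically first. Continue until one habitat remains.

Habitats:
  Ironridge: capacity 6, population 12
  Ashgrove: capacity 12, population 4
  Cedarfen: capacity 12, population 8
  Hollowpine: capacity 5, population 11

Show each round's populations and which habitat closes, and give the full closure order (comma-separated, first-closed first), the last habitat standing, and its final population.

Closure order: Hollowpine, Ironridge, Cedarfen
Last habitat: Ashgrove with 35 animals

Round 1: Ashgrove=4 Cedarfen=8 Hollowpine=11 Ironridge=12 → close Hollowpine (overflow 6)
  11÷3 = 3 each, +1 to first 2
Round 2: Ashgrove=8 Cedarfen=12 Ironridge=15 → close Ironridge (overflow 9)
  15÷2 = 7 each, +1 to first 1
Round 3: Ashgrove=16 Cedarfen=19 → close Cedarfen (overflow 7)
  19÷1 = 19 each, +1 to first 0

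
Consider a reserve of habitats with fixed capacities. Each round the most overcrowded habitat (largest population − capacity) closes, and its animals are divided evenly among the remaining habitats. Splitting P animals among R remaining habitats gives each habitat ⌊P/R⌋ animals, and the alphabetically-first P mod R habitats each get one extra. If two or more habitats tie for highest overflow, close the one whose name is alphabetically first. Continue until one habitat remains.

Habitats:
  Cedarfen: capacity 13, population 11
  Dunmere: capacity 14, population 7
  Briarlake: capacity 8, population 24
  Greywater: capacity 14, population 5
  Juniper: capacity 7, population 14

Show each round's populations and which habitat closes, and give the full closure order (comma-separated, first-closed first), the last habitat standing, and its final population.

Round 1: Briarlake=24 Cedarfen=11 Dunmere=7 Greywater=5 Juniper=14 → close Briarlake (overflow 16)
  24÷4 = 6 each, +1 to first 0
Round 2: Cedarfen=17 Dunmere=13 Greywater=11 Juniper=20 → close Juniper (overflow 13)
  20÷3 = 6 each, +1 to first 2
Round 3: Cedarfen=24 Dunmere=20 Greywater=17 → close Cedarfen (overflow 11)
  24÷2 = 12 each, +1 to first 0
Round 4: Dunmere=32 Greywater=29 → close Dunmere (overflow 18)
  32÷1 = 32 each, +1 to first 0

Closure order: Briarlake, Juniper, Cedarfen, Dunmere
Last habitat: Greywater with 61 animals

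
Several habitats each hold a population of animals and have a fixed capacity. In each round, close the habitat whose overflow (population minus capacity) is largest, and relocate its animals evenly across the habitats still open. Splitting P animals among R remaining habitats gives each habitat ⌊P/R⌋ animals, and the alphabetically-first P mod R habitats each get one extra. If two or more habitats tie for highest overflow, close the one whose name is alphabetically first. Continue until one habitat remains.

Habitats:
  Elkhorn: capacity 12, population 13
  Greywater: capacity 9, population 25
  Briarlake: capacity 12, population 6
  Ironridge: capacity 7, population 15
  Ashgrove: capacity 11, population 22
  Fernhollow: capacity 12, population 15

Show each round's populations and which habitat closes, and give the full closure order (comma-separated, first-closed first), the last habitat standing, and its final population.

Closure order: Greywater, Ashgrove, Ironridge, Fernhollow, Elkhorn
Last habitat: Briarlake with 96 animals

Round 1: Ashgrove=22 Briarlake=6 Elkhorn=13 Fernhollow=15 Greywater=25 Ironridge=15 → close Greywater (overflow 16)
  25÷5 = 5 each, +1 to first 0
Round 2: Ashgrove=27 Briarlake=11 Elkhorn=18 Fernhollow=20 Ironridge=20 → close Ashgrove (overflow 16)
  27÷4 = 6 each, +1 to first 3
Round 3: Briarlake=18 Elkhorn=25 Fernhollow=27 Ironridge=26 → close Ironridge (overflow 19)
  26÷3 = 8 each, +1 to first 2
Round 4: Briarlake=27 Elkhorn=34 Fernhollow=35 → close Fernhollow (overflow 23)
  35÷2 = 17 each, +1 to first 1
Round 5: Briarlake=45 Elkhorn=51 → close Elkhorn (overflow 39)
  51÷1 = 51 each, +1 to first 0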